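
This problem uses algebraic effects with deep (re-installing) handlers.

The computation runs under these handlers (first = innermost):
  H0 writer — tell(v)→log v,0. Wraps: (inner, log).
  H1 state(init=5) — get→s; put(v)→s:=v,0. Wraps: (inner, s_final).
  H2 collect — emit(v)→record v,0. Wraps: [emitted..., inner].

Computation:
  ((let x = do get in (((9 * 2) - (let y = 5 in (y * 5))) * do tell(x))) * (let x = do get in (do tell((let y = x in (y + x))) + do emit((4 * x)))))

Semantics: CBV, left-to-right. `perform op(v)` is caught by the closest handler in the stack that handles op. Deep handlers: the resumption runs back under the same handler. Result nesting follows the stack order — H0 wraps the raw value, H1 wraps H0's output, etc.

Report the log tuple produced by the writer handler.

Answer: (5, 10)

Step-by-step:
get @ H1 ⇒ 5
tell(5) @ H0 ⇒ log+=5
get @ H1 ⇒ 5
tell(10) @ H0 ⇒ log+=10
emit(20) @ H2 ⇒ out+=20
H0 returns (0, (5, 10))
H1 returns ((0, (5, 10)), 5)
H2 returns [20, ((0, (5, 10)), 5)]
= [20, ((0, (5, 10)), 5)]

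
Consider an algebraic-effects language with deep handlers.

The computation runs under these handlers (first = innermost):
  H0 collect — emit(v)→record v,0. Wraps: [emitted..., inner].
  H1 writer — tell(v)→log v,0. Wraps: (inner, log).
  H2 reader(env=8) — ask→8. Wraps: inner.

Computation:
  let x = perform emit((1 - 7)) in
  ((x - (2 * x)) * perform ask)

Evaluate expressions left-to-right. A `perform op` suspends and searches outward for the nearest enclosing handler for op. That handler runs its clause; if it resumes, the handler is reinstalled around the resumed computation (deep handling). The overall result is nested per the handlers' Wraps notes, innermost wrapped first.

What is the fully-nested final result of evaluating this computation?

Answer: ([-6, 0], ())

Step-by-step:
emit(-6) @ H0 ⇒ out+=-6
ask @ H2 ⇒ 8
H0 returns [-6, 0]
H1 returns ([-6, 0], ())
H2 returns ([-6, 0], ())
= ([-6, 0], ())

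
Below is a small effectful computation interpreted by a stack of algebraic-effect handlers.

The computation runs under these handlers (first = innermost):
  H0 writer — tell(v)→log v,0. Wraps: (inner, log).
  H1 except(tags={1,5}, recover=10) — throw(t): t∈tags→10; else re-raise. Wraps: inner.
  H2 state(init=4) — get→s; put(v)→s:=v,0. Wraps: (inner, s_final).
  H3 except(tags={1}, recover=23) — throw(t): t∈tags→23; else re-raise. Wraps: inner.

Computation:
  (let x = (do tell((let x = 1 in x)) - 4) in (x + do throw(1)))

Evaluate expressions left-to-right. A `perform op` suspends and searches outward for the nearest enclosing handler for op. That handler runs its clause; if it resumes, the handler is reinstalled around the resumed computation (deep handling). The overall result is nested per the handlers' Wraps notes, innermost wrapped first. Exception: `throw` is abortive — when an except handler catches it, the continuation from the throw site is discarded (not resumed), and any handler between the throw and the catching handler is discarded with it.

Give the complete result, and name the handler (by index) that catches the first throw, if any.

Evaluation trace:
tell(1) @ H0 ⇒ log+=1
throw(1) @ H1 caught ⇒ 10
H2 returns (10, 4)
H3 returns (10, 4)
= (10, 4)

Answer: (10, 4) ; first throw caught by: H1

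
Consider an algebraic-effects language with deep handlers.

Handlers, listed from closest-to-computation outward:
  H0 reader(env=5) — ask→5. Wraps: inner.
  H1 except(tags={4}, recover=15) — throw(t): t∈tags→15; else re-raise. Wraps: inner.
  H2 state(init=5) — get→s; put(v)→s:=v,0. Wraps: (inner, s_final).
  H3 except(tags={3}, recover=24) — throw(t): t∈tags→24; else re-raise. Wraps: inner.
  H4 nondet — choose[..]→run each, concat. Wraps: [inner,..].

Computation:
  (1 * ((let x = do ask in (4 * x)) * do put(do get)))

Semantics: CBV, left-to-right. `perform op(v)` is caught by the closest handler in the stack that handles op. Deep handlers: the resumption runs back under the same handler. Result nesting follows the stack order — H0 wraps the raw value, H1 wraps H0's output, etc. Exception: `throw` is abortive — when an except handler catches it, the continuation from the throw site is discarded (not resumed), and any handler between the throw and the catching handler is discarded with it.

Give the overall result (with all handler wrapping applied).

Answer: [(0, 5)]

Evaluation trace:
ask @ H0 ⇒ 5
get @ H2 ⇒ 5
put(5) @ H2 ⇒ s:=5
H0 returns 0
H1 returns 0
H2 returns (0, 5)
H3 returns (0, 5)
H4 returns [(0, 5)]
= [(0, 5)]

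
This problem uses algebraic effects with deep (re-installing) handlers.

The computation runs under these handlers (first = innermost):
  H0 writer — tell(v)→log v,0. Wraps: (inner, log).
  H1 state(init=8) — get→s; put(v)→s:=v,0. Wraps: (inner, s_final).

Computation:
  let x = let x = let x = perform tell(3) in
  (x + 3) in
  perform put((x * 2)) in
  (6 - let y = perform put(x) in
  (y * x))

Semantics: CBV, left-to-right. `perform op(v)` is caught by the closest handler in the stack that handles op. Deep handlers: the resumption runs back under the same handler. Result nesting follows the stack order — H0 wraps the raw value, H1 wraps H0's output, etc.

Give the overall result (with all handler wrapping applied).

Answer: ((6, (3)), 0)

Step-by-step:
tell(3) @ H0 ⇒ log+=3
put(6) @ H1 ⇒ s:=6
put(0) @ H1 ⇒ s:=0
H0 returns (6, (3))
H1 returns ((6, (3)), 0)
= ((6, (3)), 0)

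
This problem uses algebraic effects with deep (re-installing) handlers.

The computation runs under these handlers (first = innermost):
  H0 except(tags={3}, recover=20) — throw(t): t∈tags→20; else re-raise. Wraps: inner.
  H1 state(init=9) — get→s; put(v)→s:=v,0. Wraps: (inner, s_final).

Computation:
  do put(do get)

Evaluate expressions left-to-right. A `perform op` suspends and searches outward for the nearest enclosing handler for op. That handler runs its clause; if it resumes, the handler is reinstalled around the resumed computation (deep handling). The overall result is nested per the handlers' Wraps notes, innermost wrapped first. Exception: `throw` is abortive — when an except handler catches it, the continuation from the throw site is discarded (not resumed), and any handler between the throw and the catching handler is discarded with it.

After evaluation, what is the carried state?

Step-by-step:
get @ H1 ⇒ 9
put(9) @ H1 ⇒ s:=9
H0 returns 0
H1 returns (0, 9)
= (0, 9)

Answer: 9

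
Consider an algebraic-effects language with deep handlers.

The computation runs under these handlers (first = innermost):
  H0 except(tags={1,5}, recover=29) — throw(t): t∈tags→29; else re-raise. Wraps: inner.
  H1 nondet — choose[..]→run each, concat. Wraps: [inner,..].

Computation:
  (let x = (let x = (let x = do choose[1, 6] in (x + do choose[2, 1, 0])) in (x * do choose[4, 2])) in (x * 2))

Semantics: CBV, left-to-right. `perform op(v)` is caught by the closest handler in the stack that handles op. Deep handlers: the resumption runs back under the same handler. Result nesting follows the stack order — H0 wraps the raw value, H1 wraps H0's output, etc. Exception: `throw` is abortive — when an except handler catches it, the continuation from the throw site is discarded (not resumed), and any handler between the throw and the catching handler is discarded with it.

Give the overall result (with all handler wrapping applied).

Answer: [24, 12, 16, 8, 8, 4, 64, 32, 56, 28, 48, 24]

Step-by-step:
choose[1, 6] @ H1
  branch[0] choose=1:
    choose[2, 1, 0] @ H1
      branch[0] choose=2:
        choose[4, 2] @ H1
          branch[0] choose=4:
            H0 returns 24
            H1 returns [24]
          branch[1] choose=2:
            H0 returns 12
            H1 returns [12]
      branch[1] choose=1:
        choose[4, 2] @ H1
          branch[0] choose=4:
            H0 returns 16
            H1 returns [16]
          branch[1] choose=2:
            H0 returns 8
            H1 returns [8]
      branch[2] choose=0:
        choose[4, 2] @ H1
          branch[0] choose=4:
            H0 returns 8
            H1 returns [8]
          branch[1] choose=2:
            H0 returns 4
            H1 returns [4]
  branch[1] choose=6:
    choose[2, 1, 0] @ H1
      branch[0] choose=2:
        choose[4, 2] @ H1
          branch[0] choose=4:
            H0 returns 64
            H1 returns [64]
          branch[1] choose=2:
            H0 returns 32
            H1 returns [32]
      branch[1] choose=1:
        choose[4, 2] @ H1
          branch[0] choose=4:
            H0 returns 56
            H1 returns [56]
          branch[1] choose=2:
            H0 returns 28
            H1 returns [28]
      branch[2] choose=0:
        choose[4, 2] @ H1
          branch[0] choose=4:
            H0 returns 48
            H1 returns [48]
          branch[1] choose=2:
            H0 returns 24
            H1 returns [24]
= [24, 12, 16, 8, 8, 4, 64, 32, 56, 28, 48, 24]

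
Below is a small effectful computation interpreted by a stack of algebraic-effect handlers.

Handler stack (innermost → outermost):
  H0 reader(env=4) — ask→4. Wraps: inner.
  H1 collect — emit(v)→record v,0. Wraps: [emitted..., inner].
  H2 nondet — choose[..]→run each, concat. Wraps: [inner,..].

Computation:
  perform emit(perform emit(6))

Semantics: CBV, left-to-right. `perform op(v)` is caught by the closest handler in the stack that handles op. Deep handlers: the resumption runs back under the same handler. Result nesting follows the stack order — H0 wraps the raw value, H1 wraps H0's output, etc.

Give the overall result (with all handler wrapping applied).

Working:
emit(6) @ H1 ⇒ out+=6
emit(0) @ H1 ⇒ out+=0
H0 returns 0
H1 returns [6, 0, 0]
H2 returns [[6, 0, 0]]
= [[6, 0, 0]]

Answer: [[6, 0, 0]]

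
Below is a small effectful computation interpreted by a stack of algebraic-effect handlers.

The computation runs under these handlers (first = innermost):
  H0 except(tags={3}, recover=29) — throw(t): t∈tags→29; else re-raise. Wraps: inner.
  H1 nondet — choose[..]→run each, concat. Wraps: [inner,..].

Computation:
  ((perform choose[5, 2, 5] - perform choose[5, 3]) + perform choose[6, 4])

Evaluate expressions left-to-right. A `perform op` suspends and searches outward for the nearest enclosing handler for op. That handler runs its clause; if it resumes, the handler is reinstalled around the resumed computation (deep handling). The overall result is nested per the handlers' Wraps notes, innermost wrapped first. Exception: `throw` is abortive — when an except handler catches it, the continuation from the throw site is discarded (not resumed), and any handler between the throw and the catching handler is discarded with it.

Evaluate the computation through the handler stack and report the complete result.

Answer: [6, 4, 8, 6, 3, 1, 5, 3, 6, 4, 8, 6]

Evaluation trace:
choose[5, 2, 5] @ H1
  branch[0] choose=5:
    choose[5, 3] @ H1
      branch[0] choose=5:
        choose[6, 4] @ H1
          branch[0] choose=6:
            H0 returns 6
            H1 returns [6]
          branch[1] choose=4:
            H0 returns 4
            H1 returns [4]
      branch[1] choose=3:
        choose[6, 4] @ H1
          branch[0] choose=6:
            H0 returns 8
            H1 returns [8]
          branch[1] choose=4:
            H0 returns 6
            H1 returns [6]
  branch[1] choose=2:
    choose[5, 3] @ H1
      branch[0] choose=5:
        choose[6, 4] @ H1
          branch[0] choose=6:
            H0 returns 3
            H1 returns [3]
          branch[1] choose=4:
            H0 returns 1
            H1 returns [1]
      branch[1] choose=3:
        choose[6, 4] @ H1
          branch[0] choose=6:
            H0 returns 5
            H1 returns [5]
          branch[1] choose=4:
            H0 returns 3
            H1 returns [3]
  branch[2] choose=5:
    choose[5, 3] @ H1
      branch[0] choose=5:
        choose[6, 4] @ H1
          branch[0] choose=6:
            H0 returns 6
            H1 returns [6]
          branch[1] choose=4:
            H0 returns 4
            H1 returns [4]
      branch[1] choose=3:
        choose[6, 4] @ H1
          branch[0] choose=6:
            H0 returns 8
            H1 returns [8]
          branch[1] choose=4:
            H0 returns 6
            H1 returns [6]
= [6, 4, 8, 6, 3, 1, 5, 3, 6, 4, 8, 6]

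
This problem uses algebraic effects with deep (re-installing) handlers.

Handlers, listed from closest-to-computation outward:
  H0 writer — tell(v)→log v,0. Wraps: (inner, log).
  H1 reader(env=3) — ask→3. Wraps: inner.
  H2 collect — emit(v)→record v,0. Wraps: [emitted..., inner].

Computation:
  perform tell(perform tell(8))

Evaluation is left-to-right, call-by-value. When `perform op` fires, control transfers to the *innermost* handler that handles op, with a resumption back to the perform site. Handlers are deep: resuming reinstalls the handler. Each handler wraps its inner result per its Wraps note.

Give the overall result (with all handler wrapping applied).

Evaluation trace:
tell(8) @ H0 ⇒ log+=8
tell(0) @ H0 ⇒ log+=0
H0 returns (0, (8, 0))
H1 returns (0, (8, 0))
H2 returns [(0, (8, 0))]
= [(0, (8, 0))]

Answer: [(0, (8, 0))]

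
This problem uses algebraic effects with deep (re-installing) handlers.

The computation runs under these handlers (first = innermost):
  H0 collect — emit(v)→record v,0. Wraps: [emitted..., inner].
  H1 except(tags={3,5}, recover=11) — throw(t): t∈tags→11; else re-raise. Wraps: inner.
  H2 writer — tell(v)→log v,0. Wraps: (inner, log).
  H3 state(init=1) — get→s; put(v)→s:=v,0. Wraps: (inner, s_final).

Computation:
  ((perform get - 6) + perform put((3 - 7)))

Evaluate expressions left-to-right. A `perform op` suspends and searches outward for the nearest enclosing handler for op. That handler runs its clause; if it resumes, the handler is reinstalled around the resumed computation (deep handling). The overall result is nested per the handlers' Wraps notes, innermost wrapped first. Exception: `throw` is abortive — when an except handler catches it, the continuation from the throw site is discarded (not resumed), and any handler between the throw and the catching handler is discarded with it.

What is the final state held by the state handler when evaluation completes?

Answer: -4

Step-by-step:
get @ H3 ⇒ 1
put(-4) @ H3 ⇒ s:=-4
H0 returns [-5]
H1 returns [-5]
H2 returns ([-5], ())
H3 returns (([-5], ()), -4)
= (([-5], ()), -4)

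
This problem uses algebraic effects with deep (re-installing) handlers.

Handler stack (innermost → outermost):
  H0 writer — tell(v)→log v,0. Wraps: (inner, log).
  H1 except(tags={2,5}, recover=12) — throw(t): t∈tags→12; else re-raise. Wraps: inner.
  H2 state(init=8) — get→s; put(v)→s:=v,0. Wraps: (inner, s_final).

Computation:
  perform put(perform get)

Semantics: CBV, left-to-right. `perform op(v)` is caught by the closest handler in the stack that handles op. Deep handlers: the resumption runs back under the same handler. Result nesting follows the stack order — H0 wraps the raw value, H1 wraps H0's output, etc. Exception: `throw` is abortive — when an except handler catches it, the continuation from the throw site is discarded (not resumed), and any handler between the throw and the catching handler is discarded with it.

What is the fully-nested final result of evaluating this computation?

Working:
get @ H2 ⇒ 8
put(8) @ H2 ⇒ s:=8
H0 returns (0, ())
H1 returns (0, ())
H2 returns ((0, ()), 8)
= ((0, ()), 8)

Answer: ((0, ()), 8)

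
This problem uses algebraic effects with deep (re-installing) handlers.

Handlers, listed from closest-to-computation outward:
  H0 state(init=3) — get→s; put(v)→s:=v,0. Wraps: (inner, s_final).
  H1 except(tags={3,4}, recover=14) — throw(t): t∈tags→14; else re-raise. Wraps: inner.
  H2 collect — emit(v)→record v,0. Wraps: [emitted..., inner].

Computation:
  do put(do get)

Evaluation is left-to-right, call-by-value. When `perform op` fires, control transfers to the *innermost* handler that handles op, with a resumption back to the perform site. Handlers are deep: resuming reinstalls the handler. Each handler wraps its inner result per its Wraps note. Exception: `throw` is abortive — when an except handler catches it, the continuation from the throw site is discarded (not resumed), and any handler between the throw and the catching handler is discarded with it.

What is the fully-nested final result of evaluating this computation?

Answer: [(0, 3)]

Step-by-step:
get @ H0 ⇒ 3
put(3) @ H0 ⇒ s:=3
H0 returns (0, 3)
H1 returns (0, 3)
H2 returns [(0, 3)]
= [(0, 3)]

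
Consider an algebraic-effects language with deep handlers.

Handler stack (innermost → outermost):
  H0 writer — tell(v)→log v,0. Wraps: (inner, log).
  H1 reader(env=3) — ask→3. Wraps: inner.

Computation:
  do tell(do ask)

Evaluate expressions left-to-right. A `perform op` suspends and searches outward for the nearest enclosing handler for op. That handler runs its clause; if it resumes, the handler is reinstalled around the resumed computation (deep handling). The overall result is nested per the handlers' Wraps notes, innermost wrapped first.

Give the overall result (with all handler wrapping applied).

Answer: (0, (3))

Step-by-step:
ask @ H1 ⇒ 3
tell(3) @ H0 ⇒ log+=3
H0 returns (0, (3))
H1 returns (0, (3))
= (0, (3))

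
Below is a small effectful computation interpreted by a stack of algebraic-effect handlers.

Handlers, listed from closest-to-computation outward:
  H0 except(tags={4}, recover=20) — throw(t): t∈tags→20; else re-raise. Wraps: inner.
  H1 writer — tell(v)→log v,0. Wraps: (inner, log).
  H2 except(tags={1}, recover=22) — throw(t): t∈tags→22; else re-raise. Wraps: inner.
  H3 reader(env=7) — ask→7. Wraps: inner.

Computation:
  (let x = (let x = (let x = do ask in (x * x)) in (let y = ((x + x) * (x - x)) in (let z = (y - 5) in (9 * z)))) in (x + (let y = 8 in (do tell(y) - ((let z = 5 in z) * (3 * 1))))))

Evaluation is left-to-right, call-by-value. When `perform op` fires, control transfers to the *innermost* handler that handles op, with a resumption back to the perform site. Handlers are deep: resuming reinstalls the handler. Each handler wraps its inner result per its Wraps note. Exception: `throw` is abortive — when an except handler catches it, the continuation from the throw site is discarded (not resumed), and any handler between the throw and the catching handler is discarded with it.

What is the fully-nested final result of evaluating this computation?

Working:
ask @ H3 ⇒ 7
tell(8) @ H1 ⇒ log+=8
H0 returns -60
H1 returns (-60, (8))
H2 returns (-60, (8))
H3 returns (-60, (8))
= (-60, (8))

Answer: (-60, (8))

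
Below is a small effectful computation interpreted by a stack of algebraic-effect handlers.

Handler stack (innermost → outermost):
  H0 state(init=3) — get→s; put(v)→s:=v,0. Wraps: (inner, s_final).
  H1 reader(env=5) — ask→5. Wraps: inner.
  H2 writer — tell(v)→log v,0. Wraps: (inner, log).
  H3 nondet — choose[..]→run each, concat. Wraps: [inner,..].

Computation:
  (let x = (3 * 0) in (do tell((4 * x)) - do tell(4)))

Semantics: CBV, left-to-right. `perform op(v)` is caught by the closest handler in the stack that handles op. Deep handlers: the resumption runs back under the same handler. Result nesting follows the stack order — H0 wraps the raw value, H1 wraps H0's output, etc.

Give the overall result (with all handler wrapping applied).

Answer: [((0, 3), (0, 4))]

Evaluation trace:
tell(0) @ H2 ⇒ log+=0
tell(4) @ H2 ⇒ log+=4
H0 returns (0, 3)
H1 returns (0, 3)
H2 returns ((0, 3), (0, 4))
H3 returns [((0, 3), (0, 4))]
= [((0, 3), (0, 4))]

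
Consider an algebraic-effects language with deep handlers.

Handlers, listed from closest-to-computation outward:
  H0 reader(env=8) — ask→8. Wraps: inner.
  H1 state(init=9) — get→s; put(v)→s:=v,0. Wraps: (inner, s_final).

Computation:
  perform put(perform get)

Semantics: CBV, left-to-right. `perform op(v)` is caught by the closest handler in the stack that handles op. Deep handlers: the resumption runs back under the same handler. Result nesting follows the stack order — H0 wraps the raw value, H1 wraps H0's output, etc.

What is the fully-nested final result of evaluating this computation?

Answer: (0, 9)

Working:
get @ H1 ⇒ 9
put(9) @ H1 ⇒ s:=9
H0 returns 0
H1 returns (0, 9)
= (0, 9)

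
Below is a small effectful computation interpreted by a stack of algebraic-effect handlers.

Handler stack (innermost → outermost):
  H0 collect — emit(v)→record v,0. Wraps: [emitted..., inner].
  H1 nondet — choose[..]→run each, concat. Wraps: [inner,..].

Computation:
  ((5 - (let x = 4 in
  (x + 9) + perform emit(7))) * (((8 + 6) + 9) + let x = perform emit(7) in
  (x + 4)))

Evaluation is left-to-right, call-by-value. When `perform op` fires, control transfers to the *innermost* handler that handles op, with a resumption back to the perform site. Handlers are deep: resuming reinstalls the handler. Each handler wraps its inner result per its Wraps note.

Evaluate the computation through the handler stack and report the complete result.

Answer: [[7, 7, -216]]

Step-by-step:
emit(7) @ H0 ⇒ out+=7
emit(7) @ H0 ⇒ out+=7
H0 returns [7, 7, -216]
H1 returns [[7, 7, -216]]
= [[7, 7, -216]]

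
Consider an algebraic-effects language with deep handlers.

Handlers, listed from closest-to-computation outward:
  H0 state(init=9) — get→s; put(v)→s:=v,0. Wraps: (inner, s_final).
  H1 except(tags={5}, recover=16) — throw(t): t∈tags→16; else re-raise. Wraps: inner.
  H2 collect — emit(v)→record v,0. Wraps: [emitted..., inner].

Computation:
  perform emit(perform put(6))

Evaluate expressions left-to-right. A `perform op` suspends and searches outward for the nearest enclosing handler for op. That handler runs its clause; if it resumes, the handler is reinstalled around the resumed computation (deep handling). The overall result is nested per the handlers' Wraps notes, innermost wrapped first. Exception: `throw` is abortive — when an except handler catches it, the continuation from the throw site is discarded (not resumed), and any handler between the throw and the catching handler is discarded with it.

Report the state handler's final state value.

Step-by-step:
put(6) @ H0 ⇒ s:=6
emit(0) @ H2 ⇒ out+=0
H0 returns (0, 6)
H1 returns (0, 6)
H2 returns [0, (0, 6)]
= [0, (0, 6)]

Answer: 6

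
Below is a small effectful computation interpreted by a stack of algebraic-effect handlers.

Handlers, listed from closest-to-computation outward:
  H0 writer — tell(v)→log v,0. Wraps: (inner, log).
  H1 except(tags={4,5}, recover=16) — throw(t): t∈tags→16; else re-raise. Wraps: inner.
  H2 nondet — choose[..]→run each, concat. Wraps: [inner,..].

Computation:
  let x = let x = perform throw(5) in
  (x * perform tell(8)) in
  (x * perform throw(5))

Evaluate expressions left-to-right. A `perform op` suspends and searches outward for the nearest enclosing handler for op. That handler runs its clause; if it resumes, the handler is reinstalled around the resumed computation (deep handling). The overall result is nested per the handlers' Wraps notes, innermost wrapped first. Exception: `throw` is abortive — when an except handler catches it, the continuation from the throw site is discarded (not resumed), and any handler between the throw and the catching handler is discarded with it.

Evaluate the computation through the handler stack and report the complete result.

Step-by-step:
throw(5) @ H1 caught ⇒ 16
H2 returns [16]
= [16]

Answer: [16]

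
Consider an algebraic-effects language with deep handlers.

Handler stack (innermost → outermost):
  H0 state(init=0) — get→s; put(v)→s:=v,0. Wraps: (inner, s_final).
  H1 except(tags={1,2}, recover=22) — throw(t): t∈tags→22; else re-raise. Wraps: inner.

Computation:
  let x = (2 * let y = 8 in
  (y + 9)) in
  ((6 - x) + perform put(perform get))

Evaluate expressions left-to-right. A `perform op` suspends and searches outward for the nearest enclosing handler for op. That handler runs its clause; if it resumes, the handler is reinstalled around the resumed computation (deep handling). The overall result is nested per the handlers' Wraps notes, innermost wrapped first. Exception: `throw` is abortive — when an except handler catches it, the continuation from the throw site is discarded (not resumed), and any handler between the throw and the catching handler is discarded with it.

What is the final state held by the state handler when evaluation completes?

Step-by-step:
get @ H0 ⇒ 0
put(0) @ H0 ⇒ s:=0
H0 returns (-28, 0)
H1 returns (-28, 0)
= (-28, 0)

Answer: 0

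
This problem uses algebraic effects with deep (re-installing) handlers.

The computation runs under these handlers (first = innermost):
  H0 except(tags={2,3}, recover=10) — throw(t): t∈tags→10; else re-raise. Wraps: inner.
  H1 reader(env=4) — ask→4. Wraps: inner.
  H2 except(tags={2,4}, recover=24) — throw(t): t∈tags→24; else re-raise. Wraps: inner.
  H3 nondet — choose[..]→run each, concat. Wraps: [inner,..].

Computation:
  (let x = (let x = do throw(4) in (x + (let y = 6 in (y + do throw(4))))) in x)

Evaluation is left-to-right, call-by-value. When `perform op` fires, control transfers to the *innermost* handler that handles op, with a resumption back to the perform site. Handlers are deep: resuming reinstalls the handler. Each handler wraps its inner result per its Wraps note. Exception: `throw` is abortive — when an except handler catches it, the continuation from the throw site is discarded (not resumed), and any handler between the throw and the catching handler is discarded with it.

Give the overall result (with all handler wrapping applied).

Working:
throw(4) @ H0 re-raised
throw(4) @ H2 caught ⇒ 24
H3 returns [24]
= [24]

Answer: [24]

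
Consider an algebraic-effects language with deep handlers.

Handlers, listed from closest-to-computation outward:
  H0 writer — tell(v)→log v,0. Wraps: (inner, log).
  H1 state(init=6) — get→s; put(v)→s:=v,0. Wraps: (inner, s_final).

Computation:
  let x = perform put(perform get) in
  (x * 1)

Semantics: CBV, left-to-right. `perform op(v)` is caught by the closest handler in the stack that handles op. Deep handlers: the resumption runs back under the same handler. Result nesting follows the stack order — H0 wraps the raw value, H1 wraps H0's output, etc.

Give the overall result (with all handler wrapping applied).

Working:
get @ H1 ⇒ 6
put(6) @ H1 ⇒ s:=6
H0 returns (0, ())
H1 returns ((0, ()), 6)
= ((0, ()), 6)

Answer: ((0, ()), 6)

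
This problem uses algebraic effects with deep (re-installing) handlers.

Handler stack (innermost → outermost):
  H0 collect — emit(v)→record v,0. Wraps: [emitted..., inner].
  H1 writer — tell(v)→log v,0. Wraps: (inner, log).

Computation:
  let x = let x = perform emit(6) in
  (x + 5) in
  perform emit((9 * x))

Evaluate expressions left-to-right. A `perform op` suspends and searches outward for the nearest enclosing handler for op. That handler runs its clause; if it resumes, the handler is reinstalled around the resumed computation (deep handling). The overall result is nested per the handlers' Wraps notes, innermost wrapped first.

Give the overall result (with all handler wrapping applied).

Answer: ([6, 45, 0], ())

Working:
emit(6) @ H0 ⇒ out+=6
emit(45) @ H0 ⇒ out+=45
H0 returns [6, 45, 0]
H1 returns ([6, 45, 0], ())
= ([6, 45, 0], ())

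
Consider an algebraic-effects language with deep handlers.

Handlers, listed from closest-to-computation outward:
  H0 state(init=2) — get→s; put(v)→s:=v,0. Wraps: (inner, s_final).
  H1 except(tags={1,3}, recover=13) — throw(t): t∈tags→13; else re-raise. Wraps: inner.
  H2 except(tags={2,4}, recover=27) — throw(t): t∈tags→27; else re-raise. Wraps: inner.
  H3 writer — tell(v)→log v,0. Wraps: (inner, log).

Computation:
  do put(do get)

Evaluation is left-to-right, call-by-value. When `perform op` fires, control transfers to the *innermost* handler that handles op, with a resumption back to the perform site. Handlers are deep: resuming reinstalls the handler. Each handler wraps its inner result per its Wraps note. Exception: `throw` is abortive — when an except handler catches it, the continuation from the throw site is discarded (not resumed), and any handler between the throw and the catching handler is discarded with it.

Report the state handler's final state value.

Evaluation trace:
get @ H0 ⇒ 2
put(2) @ H0 ⇒ s:=2
H0 returns (0, 2)
H1 returns (0, 2)
H2 returns (0, 2)
H3 returns ((0, 2), ())
= ((0, 2), ())

Answer: 2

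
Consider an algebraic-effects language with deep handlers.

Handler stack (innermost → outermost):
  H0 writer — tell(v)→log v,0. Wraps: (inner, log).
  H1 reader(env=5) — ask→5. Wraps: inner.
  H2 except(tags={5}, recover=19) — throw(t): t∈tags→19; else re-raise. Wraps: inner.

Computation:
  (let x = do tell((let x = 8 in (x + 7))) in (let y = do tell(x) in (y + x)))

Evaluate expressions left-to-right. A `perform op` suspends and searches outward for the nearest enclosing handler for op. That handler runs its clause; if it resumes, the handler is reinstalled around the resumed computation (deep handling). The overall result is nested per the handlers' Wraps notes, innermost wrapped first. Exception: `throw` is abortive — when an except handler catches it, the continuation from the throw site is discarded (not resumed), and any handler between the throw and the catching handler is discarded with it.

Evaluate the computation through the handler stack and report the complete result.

Working:
tell(15) @ H0 ⇒ log+=15
tell(0) @ H0 ⇒ log+=0
H0 returns (0, (15, 0))
H1 returns (0, (15, 0))
H2 returns (0, (15, 0))
= (0, (15, 0))

Answer: (0, (15, 0))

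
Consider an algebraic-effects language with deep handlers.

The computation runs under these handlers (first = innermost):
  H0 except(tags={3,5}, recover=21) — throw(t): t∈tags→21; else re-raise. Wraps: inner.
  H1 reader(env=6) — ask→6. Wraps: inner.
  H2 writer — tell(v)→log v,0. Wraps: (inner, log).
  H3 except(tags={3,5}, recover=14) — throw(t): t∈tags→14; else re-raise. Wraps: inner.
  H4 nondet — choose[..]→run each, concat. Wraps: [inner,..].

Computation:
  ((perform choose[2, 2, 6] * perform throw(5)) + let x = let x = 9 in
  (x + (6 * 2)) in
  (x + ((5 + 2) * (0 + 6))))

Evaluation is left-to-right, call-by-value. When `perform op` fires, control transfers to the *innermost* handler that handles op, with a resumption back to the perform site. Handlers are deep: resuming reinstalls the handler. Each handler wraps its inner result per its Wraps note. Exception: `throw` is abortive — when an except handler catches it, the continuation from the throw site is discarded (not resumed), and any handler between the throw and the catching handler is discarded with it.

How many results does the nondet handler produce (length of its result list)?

Step-by-step:
choose[2, 2, 6] @ H4
  branch[0] choose=2:
    throw(5) @ H0 caught ⇒ 21
    H1 returns 21
    H2 returns (21, ())
    H3 returns (21, ())
    H4 returns [(21, ())]
  branch[1] choose=2:
    throw(5) @ H0 caught ⇒ 21
    H1 returns 21
    H2 returns (21, ())
    H3 returns (21, ())
    H4 returns [(21, ())]
  branch[2] choose=6:
    throw(5) @ H0 caught ⇒ 21
    H1 returns 21
    H2 returns (21, ())
    H3 returns (21, ())
    H4 returns [(21, ())]
= [(21, ()), (21, ()), (21, ())]

Answer: 3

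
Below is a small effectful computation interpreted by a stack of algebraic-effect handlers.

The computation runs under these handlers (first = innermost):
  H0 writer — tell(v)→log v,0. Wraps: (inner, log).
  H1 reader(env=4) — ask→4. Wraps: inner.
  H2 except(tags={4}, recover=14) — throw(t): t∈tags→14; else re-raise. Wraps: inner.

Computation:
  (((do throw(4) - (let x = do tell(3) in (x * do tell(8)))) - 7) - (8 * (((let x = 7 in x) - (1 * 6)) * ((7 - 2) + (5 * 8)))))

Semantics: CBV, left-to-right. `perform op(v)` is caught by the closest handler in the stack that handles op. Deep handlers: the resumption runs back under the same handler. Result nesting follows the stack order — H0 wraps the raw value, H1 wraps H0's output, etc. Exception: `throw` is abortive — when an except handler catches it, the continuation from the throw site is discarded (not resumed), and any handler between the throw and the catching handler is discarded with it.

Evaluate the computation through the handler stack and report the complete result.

Answer: 14

Evaluation trace:
throw(4) @ H2 caught ⇒ 14
= 14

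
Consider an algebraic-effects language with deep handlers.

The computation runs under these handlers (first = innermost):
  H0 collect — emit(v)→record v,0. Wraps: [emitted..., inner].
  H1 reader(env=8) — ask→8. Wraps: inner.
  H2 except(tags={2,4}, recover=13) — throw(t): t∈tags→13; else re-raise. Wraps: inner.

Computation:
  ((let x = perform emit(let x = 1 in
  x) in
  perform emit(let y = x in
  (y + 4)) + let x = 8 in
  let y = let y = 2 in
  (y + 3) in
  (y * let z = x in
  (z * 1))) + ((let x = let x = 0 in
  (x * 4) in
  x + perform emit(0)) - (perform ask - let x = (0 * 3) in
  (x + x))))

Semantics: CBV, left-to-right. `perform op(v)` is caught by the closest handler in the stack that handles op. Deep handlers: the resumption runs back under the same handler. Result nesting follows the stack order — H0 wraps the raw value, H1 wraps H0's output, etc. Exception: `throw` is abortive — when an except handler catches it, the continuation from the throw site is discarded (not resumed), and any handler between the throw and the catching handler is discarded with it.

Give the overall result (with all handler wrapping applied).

Working:
emit(1) @ H0 ⇒ out+=1
emit(4) @ H0 ⇒ out+=4
emit(0) @ H0 ⇒ out+=0
ask @ H1 ⇒ 8
H0 returns [1, 4, 0, 32]
H1 returns [1, 4, 0, 32]
H2 returns [1, 4, 0, 32]
= [1, 4, 0, 32]

Answer: [1, 4, 0, 32]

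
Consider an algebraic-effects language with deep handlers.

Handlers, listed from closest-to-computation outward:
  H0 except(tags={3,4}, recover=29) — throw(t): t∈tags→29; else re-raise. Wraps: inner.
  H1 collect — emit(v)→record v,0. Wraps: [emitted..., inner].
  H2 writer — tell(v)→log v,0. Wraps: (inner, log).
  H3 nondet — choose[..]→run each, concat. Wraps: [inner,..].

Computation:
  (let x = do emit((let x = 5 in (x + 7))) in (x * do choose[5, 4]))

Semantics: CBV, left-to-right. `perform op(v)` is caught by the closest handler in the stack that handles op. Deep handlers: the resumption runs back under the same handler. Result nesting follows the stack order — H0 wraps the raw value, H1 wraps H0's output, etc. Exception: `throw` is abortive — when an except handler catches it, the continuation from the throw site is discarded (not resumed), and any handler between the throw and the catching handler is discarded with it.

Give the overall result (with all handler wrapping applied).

Evaluation trace:
emit(12) @ H1 ⇒ out+=12
choose[5, 4] @ H3
  branch[0] choose=5:
    H0 returns 0
    H1 returns [12, 0]
    H2 returns ([12, 0], ())
    H3 returns [([12, 0], ())]
  branch[1] choose=4:
    H0 returns 0
    H1 returns [12, 0]
    H2 returns ([12, 0], ())
    H3 returns [([12, 0], ())]
= [([12, 0], ()), ([12, 0], ())]

Answer: [([12, 0], ()), ([12, 0], ())]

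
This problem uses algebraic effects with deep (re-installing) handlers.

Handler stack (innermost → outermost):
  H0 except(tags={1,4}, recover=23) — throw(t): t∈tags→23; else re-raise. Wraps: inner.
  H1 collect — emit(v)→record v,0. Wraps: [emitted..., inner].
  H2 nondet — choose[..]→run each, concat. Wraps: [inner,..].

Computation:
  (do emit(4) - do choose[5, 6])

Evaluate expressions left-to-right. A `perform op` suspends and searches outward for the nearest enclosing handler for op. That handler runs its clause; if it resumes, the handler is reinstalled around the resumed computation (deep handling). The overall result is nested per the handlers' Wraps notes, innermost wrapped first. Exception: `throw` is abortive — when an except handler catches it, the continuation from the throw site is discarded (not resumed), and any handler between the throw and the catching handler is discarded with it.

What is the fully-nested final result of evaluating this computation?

Answer: [[4, -5], [4, -6]]

Working:
emit(4) @ H1 ⇒ out+=4
choose[5, 6] @ H2
  branch[0] choose=5:
    H0 returns -5
    H1 returns [4, -5]
    H2 returns [[4, -5]]
  branch[1] choose=6:
    H0 returns -6
    H1 returns [4, -6]
    H2 returns [[4, -6]]
= [[4, -5], [4, -6]]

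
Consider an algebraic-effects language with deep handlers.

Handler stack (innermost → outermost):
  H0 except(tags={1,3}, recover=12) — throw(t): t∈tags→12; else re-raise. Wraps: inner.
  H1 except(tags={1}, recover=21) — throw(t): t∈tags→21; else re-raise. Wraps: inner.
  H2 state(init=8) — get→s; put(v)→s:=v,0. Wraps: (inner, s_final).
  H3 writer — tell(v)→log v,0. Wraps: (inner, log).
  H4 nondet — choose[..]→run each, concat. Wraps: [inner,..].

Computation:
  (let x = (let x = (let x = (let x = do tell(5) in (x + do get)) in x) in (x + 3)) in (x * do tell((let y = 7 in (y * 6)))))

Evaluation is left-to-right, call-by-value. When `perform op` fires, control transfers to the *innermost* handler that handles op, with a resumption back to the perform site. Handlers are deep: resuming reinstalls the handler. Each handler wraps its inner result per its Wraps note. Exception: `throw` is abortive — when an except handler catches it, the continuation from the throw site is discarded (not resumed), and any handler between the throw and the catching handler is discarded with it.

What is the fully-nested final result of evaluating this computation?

Working:
tell(5) @ H3 ⇒ log+=5
get @ H2 ⇒ 8
tell(42) @ H3 ⇒ log+=42
H0 returns 0
H1 returns 0
H2 returns (0, 8)
H3 returns ((0, 8), (5, 42))
H4 returns [((0, 8), (5, 42))]
= [((0, 8), (5, 42))]

Answer: [((0, 8), (5, 42))]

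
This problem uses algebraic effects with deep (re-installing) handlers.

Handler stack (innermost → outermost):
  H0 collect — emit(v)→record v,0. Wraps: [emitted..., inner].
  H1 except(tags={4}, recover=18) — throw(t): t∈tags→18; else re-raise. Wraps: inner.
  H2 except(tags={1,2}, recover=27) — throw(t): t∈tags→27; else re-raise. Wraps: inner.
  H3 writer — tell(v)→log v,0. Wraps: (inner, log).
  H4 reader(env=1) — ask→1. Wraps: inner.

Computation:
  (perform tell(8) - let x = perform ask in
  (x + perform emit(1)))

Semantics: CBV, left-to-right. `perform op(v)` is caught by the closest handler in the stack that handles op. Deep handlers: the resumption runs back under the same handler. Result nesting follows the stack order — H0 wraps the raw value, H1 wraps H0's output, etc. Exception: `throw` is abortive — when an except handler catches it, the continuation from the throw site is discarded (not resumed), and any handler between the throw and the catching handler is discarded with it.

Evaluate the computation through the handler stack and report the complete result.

Answer: ([1, -1], (8))

Step-by-step:
tell(8) @ H3 ⇒ log+=8
ask @ H4 ⇒ 1
emit(1) @ H0 ⇒ out+=1
H0 returns [1, -1]
H1 returns [1, -1]
H2 returns [1, -1]
H3 returns ([1, -1], (8))
H4 returns ([1, -1], (8))
= ([1, -1], (8))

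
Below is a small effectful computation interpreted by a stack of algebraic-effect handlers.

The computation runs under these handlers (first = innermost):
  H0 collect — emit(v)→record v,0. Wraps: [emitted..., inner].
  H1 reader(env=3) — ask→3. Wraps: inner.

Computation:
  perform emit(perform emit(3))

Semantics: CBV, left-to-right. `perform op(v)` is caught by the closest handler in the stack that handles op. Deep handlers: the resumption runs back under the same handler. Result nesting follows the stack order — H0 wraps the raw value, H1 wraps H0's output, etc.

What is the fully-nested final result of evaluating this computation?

Working:
emit(3) @ H0 ⇒ out+=3
emit(0) @ H0 ⇒ out+=0
H0 returns [3, 0, 0]
H1 returns [3, 0, 0]
= [3, 0, 0]

Answer: [3, 0, 0]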